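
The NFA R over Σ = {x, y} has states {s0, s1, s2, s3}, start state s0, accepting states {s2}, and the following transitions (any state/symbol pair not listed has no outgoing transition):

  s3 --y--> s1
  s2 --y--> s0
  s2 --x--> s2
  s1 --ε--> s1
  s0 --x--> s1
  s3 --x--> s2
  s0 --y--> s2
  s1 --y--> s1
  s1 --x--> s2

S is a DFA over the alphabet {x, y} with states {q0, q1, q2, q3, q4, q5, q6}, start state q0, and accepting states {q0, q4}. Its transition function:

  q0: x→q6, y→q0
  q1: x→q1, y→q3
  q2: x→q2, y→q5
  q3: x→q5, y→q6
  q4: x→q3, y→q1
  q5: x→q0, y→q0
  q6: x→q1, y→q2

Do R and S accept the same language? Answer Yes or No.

The string xx is accepted by R but rejected by S.
So L(R) ≠ L(S).

No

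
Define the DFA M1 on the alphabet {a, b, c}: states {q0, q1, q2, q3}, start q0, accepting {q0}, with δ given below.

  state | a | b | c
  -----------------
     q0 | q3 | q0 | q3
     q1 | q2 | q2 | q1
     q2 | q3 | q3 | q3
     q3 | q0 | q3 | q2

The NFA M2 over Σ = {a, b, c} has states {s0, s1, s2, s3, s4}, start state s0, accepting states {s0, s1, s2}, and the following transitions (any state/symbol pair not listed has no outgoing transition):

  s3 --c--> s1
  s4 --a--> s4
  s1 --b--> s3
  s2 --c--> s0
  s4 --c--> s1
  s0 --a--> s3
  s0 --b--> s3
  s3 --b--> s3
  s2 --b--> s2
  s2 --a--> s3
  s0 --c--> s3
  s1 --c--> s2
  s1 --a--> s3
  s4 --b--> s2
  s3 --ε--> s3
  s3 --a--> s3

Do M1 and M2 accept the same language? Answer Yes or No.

No

The string b is accepted by M1 but rejected by M2.
So L(M1) ≠ L(M2).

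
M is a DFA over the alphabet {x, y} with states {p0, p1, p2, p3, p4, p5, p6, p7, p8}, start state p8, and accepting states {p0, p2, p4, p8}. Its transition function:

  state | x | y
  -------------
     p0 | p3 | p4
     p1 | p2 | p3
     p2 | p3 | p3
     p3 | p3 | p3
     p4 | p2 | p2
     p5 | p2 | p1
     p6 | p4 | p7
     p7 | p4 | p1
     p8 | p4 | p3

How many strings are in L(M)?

4

The useful subgraph on states {p2, p4, p8} is acyclic, so L(M) is finite; the longest accepting path visits 3 useful states, giving maximum string length 2.
Counting accepting paths from p8 by length: 1 of length 0, 1 of length 1, 2 of length 2. Total 4.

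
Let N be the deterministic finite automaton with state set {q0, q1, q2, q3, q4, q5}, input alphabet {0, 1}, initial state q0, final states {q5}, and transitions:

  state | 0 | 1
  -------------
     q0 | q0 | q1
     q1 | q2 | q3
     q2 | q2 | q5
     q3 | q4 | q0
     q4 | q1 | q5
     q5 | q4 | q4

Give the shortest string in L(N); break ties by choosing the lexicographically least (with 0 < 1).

A breadth-first search from q0 reaches an accepting state first via the path q0 → q1 → q2 → q5 on input 101.
No string of length < 3 is accepted (BFS exhausts all shorter strings without reaching an accepting state), and 101 is the lexicographically least accepting string of length 3.

101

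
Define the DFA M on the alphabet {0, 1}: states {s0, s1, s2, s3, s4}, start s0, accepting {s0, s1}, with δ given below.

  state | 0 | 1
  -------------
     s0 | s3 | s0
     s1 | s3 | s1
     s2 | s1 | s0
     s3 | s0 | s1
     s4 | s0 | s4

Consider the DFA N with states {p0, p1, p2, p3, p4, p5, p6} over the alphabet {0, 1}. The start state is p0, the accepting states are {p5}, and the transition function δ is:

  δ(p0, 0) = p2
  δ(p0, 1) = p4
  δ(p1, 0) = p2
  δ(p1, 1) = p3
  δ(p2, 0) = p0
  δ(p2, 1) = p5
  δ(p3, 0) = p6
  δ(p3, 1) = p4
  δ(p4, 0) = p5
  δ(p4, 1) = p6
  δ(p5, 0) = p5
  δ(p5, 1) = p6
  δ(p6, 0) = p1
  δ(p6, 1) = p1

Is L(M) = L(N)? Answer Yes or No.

The empty string ε is accepted by M but rejected by N.
So L(M) ≠ L(N).

No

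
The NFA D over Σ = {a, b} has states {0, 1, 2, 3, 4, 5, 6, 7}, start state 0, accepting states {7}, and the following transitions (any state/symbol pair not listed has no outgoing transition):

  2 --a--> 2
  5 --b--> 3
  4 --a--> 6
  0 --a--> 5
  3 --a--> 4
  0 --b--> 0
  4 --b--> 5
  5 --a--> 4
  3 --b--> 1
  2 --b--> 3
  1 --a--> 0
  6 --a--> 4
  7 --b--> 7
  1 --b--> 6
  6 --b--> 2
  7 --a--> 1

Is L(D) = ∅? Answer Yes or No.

Yes

The states reachable from the start state are {0, 1, 2, 3, 4, 5, 6}.
None of the accepting states {7} is reachable, so no string is accepted and L(D) = ∅.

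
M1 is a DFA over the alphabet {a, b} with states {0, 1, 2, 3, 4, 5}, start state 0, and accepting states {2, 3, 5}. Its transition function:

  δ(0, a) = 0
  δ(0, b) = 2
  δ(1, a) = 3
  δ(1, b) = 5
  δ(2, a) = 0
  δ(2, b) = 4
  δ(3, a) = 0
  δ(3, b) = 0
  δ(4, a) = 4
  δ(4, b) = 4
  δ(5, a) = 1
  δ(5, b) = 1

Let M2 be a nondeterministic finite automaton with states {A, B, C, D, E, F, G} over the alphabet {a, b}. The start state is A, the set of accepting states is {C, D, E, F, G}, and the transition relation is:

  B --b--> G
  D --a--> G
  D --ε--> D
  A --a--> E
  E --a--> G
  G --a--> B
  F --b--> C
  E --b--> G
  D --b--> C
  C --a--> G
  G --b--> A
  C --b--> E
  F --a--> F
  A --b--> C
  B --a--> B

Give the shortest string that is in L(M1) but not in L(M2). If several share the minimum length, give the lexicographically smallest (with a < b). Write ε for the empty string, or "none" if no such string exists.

The string aab is accepted by M1 but not by M2.
No shorter string lies in the difference, and aab is the lexicographically first length-3 string in L(M1) \ L(M2).

aab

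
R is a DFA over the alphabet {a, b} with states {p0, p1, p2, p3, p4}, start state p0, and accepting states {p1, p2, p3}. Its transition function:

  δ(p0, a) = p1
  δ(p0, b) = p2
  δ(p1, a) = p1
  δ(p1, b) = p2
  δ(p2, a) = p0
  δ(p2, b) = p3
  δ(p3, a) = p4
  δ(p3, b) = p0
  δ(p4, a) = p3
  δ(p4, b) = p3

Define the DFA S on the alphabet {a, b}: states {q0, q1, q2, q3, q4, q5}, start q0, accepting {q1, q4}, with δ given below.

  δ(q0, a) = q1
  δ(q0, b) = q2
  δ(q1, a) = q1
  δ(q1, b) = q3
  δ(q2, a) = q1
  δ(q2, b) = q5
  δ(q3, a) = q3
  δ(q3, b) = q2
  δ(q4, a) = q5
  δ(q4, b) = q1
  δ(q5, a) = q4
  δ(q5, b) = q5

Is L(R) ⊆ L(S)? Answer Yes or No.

The string b is in L(R) but not in L(S).
So L(R) ⊄ L(S).

No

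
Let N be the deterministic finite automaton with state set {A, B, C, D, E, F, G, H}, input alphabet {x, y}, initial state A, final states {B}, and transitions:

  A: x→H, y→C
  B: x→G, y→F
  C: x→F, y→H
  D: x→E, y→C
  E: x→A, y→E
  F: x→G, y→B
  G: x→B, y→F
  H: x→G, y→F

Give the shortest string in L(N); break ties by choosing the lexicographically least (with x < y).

xxx

A breadth-first search from A reaches an accepting state first via the path A → H → G → B on input xxx.
No string of length < 3 is accepted (BFS exhausts all shorter strings without reaching an accepting state), and xxx is the lexicographically least accepting string of length 3.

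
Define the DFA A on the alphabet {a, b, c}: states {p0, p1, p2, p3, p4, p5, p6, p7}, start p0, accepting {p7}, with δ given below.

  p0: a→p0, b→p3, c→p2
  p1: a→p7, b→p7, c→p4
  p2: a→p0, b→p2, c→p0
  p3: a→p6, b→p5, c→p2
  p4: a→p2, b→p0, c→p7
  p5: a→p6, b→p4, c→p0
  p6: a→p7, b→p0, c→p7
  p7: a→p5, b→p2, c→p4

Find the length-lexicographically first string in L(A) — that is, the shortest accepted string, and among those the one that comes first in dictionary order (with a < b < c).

A breadth-first search from p0 reaches an accepting state first via the path p0 → p3 → p6 → p7 on input baa.
No string of length < 3 is accepted (BFS exhausts all shorter strings without reaching an accepting state), and baa is the lexicographically least accepting string of length 3.

baa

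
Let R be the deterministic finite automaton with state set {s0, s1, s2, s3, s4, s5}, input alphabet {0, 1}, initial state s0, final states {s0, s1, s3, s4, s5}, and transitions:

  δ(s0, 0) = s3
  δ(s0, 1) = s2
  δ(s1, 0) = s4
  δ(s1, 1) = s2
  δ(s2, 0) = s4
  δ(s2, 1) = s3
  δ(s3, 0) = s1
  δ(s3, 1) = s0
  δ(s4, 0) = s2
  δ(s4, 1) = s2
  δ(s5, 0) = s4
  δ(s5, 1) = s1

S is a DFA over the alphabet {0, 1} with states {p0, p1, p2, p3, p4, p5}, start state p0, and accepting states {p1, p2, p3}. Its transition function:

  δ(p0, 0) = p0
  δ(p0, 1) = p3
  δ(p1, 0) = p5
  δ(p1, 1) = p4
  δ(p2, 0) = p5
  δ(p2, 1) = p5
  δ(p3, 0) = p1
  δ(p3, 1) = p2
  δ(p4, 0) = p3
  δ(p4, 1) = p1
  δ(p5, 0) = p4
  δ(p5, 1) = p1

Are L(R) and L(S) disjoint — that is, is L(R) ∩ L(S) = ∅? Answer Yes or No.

No

The string 01 is accepted by both R and S.
Hence L(R) ∩ L(S) ≠ ∅.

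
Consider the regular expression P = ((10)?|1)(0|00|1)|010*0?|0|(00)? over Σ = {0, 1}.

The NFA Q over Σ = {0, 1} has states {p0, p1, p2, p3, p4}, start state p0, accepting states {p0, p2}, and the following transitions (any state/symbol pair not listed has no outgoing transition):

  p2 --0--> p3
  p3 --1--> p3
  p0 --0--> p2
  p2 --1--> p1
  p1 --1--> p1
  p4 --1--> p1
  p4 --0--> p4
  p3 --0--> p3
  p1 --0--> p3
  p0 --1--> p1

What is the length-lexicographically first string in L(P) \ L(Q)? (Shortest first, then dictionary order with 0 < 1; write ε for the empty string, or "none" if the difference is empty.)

The string 1 is accepted by P but not by Q.
No shorter string lies in the difference, and 1 is the lexicographically first length-1 string in L(P) \ L(Q).

1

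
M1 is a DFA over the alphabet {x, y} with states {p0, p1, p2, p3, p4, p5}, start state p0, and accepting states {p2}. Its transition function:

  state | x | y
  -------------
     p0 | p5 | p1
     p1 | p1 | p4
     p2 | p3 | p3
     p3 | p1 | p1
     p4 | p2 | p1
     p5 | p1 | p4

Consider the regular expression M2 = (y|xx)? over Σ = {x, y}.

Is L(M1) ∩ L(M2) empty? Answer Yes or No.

Converting the expression M2 to a DFA (subset construction, then merging equivalent states) gives the minimal DFA with states {r0, r1, r2, r3}, start state r0, accepting states {r0, r2} and transitions r0: x→r1, y→r2; r1: x→r2, y→r3; r2: x→r3, y→r3; r3: x→r3, y→r3.
Exploring the product automaton M1 × M2 from the start pair (p0, r0), following both machines on each input symbol, reaches 7 state pairs: (p0, r0), (p5, r1), (p1, r2), (p4, r3), (p1, r3), (p2, r3), (p3, r3).
M1 accepts in {p2} and M2 accepts in {r0, r2}; no reachable pair has both components accepting, so no string drives both machines to acceptance simultaneously and L(M1) ∩ L(M2) = ∅.
So no string is accepted by both, and the intersection is empty.

Yes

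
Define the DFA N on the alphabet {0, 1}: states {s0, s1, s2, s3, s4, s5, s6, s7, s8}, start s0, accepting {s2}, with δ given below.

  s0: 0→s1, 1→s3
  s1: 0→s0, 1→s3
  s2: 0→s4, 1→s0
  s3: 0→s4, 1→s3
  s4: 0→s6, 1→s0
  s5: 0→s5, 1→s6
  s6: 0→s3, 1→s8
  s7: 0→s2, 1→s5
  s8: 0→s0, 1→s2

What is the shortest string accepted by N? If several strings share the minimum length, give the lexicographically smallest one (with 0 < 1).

A breadth-first search from s0 reaches an accepting state first via the path s0 → s3 → s4 → s6 → s8 → s2 on input 10011.
No string of length < 5 is accepted (BFS exhausts all shorter strings without reaching an accepting state), and 10011 is the lexicographically least accepting string of length 5.

10011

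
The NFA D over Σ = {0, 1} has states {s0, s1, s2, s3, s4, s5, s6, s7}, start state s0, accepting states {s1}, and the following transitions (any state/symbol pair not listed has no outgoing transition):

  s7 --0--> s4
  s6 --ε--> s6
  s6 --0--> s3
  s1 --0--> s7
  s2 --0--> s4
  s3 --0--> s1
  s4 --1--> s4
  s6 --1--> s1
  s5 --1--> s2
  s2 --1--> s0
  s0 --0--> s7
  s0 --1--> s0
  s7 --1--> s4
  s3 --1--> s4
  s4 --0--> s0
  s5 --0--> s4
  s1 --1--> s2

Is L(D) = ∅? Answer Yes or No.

Yes

The states reachable from the start state are {s0, s4, s7}.
None of the accepting states {s1} is reachable, so no string is accepted and L(D) = ∅.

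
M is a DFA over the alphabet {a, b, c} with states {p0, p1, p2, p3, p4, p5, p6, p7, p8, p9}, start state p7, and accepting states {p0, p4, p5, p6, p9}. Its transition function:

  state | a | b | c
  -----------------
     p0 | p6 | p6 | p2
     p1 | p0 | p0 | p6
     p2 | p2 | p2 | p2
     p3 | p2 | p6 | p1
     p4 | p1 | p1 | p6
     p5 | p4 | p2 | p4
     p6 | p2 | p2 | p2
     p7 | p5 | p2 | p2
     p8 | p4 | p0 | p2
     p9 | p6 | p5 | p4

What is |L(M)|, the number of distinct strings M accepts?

33

The useful subgraph on states {p0, p1, p4, p5, p6, p7} is acyclic, so L(M) is finite; the longest accepting path visits 6 useful states, giving maximum string length 5.
Counting accepting paths from p7 by length: 1 of length 1, 2 of length 2, 2 of length 3, 12 of length 4, 16 of length 5. Total 33.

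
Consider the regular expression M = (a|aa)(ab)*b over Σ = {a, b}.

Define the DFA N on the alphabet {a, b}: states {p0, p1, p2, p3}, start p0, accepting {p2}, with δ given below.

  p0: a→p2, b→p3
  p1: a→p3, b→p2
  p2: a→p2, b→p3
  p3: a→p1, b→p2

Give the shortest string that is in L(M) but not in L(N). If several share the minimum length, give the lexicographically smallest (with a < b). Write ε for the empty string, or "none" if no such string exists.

ab

The string ab is accepted by M but not by N.
No shorter string lies in the difference, and ab is the lexicographically first length-2 string in L(M) \ L(N).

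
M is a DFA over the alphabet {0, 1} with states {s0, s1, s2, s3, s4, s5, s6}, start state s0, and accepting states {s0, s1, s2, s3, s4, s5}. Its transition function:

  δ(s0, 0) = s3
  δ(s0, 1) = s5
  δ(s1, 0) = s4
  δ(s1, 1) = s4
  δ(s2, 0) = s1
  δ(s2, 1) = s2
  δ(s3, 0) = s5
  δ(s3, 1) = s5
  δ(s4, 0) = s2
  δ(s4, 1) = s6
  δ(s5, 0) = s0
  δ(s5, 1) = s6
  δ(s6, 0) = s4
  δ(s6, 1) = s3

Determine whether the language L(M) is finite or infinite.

State s0 is reachable from the start and can reach an accepting state, and it lies on the cycle s0 → s3 → s5 → s0.
Traversing that cycle any number of times yields accepted strings of unbounded length, so the language is infinite.

infinite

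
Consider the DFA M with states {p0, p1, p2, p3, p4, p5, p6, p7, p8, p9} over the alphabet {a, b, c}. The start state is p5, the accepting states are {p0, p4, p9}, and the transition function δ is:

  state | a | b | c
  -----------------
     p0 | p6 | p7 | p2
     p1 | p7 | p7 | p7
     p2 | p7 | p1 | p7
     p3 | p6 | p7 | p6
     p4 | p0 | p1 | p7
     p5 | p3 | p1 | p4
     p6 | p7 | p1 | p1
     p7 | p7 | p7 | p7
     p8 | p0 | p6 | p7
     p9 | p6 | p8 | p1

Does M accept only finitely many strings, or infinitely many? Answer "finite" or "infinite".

The useful states (reachable from p5 and able to reach an accepting state) are {p0, p4, p5}.
Restricted to these states the transition graph has no cycle, so every accepting path has bounded length and L is finite.

finite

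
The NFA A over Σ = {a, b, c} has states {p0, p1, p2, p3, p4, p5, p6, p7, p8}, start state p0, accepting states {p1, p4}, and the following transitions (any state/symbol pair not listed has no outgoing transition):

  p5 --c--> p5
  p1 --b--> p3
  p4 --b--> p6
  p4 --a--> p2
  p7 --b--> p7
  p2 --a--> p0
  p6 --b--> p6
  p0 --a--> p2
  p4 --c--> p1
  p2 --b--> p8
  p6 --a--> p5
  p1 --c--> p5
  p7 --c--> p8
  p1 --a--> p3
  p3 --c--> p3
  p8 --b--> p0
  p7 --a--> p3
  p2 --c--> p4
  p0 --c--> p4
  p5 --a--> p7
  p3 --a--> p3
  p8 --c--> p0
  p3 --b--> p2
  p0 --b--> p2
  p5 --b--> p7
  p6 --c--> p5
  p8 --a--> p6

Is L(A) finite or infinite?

infinite

State p0 is reachable from the start and can reach an accepting state, and it lies on the cycle p0 → p2 → p0.
Traversing that cycle any number of times yields accepted strings of unbounded length, so the language is infinite.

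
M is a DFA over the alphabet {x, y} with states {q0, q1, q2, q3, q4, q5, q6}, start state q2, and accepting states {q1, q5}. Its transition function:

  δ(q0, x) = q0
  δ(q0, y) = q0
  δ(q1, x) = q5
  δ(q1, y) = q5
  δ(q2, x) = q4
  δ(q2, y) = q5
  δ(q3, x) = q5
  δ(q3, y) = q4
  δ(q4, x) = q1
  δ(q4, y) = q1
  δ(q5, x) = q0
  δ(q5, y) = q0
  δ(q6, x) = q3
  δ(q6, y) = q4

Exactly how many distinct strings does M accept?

The useful subgraph on states {q1, q2, q4, q5} is acyclic, so L(M) is finite; the longest accepting path visits 4 useful states, giving maximum string length 3.
Counting accepting paths from q2 by length: 1 of length 1, 2 of length 2, 4 of length 3. Total 7.

7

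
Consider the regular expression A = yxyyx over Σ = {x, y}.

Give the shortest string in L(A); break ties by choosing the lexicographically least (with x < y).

yxyyx

By inspection of the expression, no string of length less than 5 matches, and yxyyx is the lexicographically first match of length 5.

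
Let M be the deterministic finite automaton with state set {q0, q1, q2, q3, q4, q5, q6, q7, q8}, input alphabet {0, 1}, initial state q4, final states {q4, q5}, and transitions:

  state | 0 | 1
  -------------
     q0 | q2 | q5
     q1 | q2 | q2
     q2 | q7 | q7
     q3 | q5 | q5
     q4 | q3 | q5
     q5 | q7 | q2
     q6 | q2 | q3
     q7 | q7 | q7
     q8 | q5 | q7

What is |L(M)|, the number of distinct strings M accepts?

The useful subgraph on states {q3, q4, q5} is acyclic, so L(M) is finite; the longest accepting path visits 3 useful states, giving maximum string length 2.
Counting accepting paths from q4 by length: 1 of length 0, 1 of length 1, 2 of length 2. Total 4.

4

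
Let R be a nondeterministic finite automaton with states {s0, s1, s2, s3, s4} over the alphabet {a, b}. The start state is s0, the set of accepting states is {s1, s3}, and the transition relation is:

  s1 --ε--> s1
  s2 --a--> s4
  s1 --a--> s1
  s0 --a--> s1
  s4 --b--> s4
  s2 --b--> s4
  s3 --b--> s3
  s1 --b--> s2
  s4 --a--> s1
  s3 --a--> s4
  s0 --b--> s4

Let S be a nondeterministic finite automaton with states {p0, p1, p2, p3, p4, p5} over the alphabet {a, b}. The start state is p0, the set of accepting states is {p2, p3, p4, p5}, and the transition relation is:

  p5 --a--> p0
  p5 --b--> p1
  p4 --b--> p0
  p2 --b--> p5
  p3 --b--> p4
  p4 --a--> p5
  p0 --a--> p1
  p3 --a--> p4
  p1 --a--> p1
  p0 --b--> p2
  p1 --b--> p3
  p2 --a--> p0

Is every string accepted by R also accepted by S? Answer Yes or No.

The string a is in L(R) but not in L(S).
So L(R) ⊄ L(S).

No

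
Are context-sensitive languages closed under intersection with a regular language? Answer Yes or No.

Every regular language is context-sensitive, and context-sensitive languages are closed under intersection (an LBA runs the DFA check and then the LBA for L on the same linear tape).
So the context-sensitive languages are closed under intersection with a regular language.

Yes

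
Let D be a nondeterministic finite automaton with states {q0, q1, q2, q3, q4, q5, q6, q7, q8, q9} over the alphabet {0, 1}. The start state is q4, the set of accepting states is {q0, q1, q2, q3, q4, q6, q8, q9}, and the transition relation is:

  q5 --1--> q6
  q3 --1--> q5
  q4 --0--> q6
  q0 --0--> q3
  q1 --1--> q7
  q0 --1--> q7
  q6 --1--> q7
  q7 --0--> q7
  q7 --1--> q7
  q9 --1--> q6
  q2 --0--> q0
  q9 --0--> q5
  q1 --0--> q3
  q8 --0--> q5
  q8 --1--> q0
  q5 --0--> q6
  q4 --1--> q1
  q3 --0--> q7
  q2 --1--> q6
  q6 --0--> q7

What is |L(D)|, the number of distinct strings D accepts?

6

The useful subgraph on states {q1, q3, q4, q5, q6} is acyclic, so L(D) is finite; the longest accepting path visits 5 useful states, giving maximum string length 4.
Counting accepting paths from q4 by length: 1 of length 0, 2 of length 1, 1 of length 2, 2 of length 4. Total 6.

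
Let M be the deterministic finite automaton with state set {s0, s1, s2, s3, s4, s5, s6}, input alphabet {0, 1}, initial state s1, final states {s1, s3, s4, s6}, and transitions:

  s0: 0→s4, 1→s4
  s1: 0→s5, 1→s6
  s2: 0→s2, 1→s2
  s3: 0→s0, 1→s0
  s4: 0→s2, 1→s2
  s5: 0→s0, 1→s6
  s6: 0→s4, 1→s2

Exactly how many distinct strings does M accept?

The useful subgraph on states {s0, s1, s4, s5, s6} is acyclic, so L(M) is finite; the longest accepting path visits 4 useful states, giving maximum string length 3.
Counting accepting paths from s1 by length: 1 of length 0, 1 of length 1, 2 of length 2, 3 of length 3. Total 7.

7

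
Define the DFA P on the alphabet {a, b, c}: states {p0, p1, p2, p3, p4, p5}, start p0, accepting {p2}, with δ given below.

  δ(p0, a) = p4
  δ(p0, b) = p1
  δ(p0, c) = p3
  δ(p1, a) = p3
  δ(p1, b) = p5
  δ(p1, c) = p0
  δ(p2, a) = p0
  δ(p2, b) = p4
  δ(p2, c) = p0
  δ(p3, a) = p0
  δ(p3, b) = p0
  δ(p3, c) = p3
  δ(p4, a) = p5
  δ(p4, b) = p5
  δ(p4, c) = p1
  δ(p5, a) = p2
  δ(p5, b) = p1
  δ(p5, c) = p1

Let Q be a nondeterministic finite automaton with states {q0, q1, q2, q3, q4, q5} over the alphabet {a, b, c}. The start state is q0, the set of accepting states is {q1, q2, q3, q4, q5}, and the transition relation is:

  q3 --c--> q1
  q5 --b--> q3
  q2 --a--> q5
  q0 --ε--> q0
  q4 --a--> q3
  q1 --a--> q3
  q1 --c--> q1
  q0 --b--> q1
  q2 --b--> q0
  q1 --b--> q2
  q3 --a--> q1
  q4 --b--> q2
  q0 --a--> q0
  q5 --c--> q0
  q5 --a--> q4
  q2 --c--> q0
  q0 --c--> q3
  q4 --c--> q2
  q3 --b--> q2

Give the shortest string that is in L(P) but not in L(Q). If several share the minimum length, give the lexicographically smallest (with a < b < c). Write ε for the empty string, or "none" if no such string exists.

aaa

The string aaa is accepted by P but not by Q.
No shorter string lies in the difference, and aaa is the lexicographically first length-3 string in L(P) \ L(Q).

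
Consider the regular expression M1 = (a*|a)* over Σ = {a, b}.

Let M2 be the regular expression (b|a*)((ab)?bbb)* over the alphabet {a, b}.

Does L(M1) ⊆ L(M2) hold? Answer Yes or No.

Converting the expression M1 to a DFA (subset construction, then merging equivalent states) gives the minimal DFA with states {r0, r1}, start state r0, accepting states {r0} and transitions r0: a→r0, b→r1; r1: a→r1, b→r1.
Converting the expression M2 to a DFA (subset construction, then merging equivalent states) gives the minimal DFA with states {t0, t1, t2, t3, t4, t5, t6, t7, t8, t9, t10, t11}, start state t0, accepting states {t0, t1, t2, t8, t11} and transitions t0: a→t1, b→t2; t1: a→t1, b→t3; t2: a→t4, b→t5; t3: a→t6, b→t5; t4: a→t6, b→t7; t5: a→t6, b→t8; t6: a→t6, b→t6; t7: a→t6, b→t9; t8: a→t4, b→t2; t9: a→t6, b→t10; t10: a→t6, b→t11; t11: a→t4, b→t9.
Exploring the product automaton M1 × M2 from the start pair (r0, t0), following both machines on each input symbol, reaches 12 state pairs: (r0, t0), (r0, t1), (r1, t2), (r1, t3), (r1, t4), (r1, t5), (r1, t6), (r1, t7), (r1, t8), (r1, t9), (r1, t10), (r1, t11).
M1 accepts in {r0} and M2 accepts in {t0, t1, t2, t8, t11}. The reachable pairs whose M1-component is accepting are (r0, t0), (r0, t1); in each of them the M2-component is accepting too, so the product for L(M1) \ L(M2) (M1-component accepting, M2-component rejecting) has no reachable accepting pair and the difference is empty.
Hence every string in L(M1) is also in L(M2).

Yes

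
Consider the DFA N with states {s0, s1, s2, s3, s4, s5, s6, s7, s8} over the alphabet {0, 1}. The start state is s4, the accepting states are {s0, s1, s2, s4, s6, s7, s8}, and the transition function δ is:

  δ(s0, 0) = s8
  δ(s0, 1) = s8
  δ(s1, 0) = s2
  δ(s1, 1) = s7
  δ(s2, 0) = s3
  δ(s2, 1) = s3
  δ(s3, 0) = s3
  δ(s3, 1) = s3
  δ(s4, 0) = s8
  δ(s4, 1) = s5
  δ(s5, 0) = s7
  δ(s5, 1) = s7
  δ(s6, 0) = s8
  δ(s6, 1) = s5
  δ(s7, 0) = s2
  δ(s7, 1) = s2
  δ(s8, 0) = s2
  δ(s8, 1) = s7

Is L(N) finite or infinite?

finite

The useful states (reachable from s4 and able to reach an accepting state) are {s2, s4, s5, s7, s8}.
Restricted to these states the transition graph has no cycle, so every accepting path has bounded length and L is finite.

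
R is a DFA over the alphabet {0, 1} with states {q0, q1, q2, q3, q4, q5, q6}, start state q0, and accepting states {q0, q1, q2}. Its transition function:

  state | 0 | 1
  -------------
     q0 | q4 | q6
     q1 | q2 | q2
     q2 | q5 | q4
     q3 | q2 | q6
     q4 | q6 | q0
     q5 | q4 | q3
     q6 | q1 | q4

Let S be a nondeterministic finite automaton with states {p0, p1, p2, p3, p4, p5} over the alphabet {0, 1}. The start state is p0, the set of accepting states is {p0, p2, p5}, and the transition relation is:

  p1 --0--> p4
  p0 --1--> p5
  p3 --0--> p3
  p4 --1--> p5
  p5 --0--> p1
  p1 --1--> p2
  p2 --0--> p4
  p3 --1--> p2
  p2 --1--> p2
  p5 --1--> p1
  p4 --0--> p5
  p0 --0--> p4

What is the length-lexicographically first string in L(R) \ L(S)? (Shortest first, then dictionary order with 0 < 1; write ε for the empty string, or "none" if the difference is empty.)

10

The string 10 is accepted by R but not by S.
No shorter string lies in the difference, and 10 is the lexicographically first length-2 string in L(R) \ L(S).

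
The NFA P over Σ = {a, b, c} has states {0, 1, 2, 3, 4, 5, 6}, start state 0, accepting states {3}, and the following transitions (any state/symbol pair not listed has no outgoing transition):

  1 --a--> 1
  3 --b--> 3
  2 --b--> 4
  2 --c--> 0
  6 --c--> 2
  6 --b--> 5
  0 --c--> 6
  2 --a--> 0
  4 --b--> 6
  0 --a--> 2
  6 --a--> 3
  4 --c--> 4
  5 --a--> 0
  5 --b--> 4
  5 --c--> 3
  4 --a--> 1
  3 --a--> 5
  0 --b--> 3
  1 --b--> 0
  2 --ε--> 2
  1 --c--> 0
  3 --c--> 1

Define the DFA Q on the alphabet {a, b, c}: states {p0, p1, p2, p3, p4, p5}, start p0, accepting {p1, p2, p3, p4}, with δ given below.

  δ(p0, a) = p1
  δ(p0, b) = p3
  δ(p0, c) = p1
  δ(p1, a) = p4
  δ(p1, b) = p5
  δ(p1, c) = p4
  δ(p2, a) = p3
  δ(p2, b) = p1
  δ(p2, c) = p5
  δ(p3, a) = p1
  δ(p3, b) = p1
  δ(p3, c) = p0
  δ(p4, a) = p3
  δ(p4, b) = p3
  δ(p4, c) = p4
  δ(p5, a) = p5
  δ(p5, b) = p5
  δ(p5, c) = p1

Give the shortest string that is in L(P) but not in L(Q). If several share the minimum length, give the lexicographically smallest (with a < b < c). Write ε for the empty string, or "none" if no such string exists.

bbb

The string bbb is accepted by P but not by Q.
No shorter string lies in the difference, and bbb is the lexicographically first length-3 string in L(P) \ L(Q).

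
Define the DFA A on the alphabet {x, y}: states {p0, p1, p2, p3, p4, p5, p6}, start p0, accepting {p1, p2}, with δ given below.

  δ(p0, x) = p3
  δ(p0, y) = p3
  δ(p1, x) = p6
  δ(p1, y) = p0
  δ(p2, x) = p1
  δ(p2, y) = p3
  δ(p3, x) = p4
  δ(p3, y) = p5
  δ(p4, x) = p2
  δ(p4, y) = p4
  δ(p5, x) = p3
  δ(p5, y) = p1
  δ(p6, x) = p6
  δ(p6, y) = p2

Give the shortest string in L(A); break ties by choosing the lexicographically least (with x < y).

A breadth-first search from p0 reaches an accepting state first via the path p0 → p3 → p4 → p2 on input xxx.
No string of length < 3 is accepted (BFS exhausts all shorter strings without reaching an accepting state), and xxx is the lexicographically least accepting string of length 3.

xxx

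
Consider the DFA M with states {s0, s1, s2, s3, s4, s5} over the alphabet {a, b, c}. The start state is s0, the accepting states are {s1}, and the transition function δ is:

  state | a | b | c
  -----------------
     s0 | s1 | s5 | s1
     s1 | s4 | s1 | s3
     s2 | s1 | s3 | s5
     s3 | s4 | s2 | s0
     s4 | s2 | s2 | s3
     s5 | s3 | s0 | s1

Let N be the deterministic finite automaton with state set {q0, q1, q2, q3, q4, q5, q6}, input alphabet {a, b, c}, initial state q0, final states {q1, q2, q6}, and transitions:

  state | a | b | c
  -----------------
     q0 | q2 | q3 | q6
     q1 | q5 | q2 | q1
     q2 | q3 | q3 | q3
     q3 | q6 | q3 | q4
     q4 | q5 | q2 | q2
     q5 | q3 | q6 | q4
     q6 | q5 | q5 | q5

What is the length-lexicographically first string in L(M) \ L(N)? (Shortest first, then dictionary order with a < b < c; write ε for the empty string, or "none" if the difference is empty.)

The string ab is accepted by M but not by N.
No shorter string lies in the difference, and ab is the lexicographically first length-2 string in L(M) \ L(N).

ab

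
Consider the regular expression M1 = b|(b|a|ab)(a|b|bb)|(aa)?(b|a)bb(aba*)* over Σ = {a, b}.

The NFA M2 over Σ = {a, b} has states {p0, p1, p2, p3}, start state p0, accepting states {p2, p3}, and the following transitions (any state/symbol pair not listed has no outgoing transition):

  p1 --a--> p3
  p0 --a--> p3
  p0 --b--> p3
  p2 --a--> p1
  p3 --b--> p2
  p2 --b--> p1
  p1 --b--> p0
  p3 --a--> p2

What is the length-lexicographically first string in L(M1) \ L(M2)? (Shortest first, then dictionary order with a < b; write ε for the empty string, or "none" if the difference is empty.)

aba

The string aba is accepted by M1 but not by M2.
No shorter string lies in the difference, and aba is the lexicographically first length-3 string in L(M1) \ L(M2).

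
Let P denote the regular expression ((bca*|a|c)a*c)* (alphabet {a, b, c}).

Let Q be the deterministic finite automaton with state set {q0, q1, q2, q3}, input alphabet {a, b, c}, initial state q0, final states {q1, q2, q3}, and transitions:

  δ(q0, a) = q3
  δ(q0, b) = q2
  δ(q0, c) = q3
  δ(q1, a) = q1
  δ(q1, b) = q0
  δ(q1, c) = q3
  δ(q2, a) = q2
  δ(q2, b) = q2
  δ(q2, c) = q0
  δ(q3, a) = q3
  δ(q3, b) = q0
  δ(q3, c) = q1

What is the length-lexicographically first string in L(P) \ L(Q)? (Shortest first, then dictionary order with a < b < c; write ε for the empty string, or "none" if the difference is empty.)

ε

The empty string ε is accepted by P but not by Q.
Since ε is the unique shortest string, it is the required witness.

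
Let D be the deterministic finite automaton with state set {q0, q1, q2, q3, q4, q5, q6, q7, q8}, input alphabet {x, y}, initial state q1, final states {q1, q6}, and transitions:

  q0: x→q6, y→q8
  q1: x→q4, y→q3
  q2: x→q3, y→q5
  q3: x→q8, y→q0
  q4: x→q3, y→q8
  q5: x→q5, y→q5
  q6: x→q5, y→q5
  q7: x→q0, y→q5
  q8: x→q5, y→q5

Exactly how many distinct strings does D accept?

The useful subgraph on states {q0, q1, q3, q4, q6} is acyclic, so L(D) is finite; the longest accepting path visits 5 useful states, giving maximum string length 4.
Counting accepting paths from q1 by length: 1 of length 0, 1 of length 3, 1 of length 4. Total 3.

3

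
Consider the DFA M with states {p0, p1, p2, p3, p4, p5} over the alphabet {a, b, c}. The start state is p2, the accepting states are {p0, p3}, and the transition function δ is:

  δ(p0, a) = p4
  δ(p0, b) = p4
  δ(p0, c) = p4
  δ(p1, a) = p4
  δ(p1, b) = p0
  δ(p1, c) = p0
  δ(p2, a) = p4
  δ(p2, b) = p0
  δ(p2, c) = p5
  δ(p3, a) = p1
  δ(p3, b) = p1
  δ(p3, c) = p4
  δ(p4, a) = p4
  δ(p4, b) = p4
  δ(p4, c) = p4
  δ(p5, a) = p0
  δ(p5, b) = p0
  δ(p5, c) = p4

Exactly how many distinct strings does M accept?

The useful subgraph on states {p0, p2, p5} is acyclic, so L(M) is finite; the longest accepting path visits 3 useful states, giving maximum string length 2.
Counting accepting paths from p2 by length: 1 of length 1, 2 of length 2. Total 3.

3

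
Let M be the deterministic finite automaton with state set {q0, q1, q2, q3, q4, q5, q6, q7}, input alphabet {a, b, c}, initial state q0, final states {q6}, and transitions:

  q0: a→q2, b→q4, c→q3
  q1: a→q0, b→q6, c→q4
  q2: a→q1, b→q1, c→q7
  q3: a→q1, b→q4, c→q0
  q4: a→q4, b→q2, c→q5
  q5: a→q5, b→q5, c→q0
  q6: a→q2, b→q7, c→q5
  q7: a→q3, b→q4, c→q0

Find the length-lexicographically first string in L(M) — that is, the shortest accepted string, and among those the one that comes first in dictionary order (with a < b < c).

A breadth-first search from q0 reaches an accepting state first via the path q0 → q2 → q1 → q6 on input aab.
No string of length < 3 is accepted (BFS exhausts all shorter strings without reaching an accepting state), and aab is the lexicographically least accepting string of length 3.

aab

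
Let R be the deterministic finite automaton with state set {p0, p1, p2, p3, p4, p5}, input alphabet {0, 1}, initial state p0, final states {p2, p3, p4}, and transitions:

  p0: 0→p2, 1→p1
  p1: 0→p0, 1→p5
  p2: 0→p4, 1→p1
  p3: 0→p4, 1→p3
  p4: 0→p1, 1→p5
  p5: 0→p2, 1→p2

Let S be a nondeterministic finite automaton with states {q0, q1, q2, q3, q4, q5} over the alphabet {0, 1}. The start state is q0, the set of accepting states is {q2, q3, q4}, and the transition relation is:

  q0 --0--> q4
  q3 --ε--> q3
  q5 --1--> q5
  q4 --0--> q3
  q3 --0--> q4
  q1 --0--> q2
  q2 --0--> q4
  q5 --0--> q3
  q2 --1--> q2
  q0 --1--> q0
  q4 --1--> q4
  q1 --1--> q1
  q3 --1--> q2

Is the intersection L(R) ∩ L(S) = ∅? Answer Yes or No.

The string 0 is accepted by both R and S.
Hence L(R) ∩ L(S) ≠ ∅.

No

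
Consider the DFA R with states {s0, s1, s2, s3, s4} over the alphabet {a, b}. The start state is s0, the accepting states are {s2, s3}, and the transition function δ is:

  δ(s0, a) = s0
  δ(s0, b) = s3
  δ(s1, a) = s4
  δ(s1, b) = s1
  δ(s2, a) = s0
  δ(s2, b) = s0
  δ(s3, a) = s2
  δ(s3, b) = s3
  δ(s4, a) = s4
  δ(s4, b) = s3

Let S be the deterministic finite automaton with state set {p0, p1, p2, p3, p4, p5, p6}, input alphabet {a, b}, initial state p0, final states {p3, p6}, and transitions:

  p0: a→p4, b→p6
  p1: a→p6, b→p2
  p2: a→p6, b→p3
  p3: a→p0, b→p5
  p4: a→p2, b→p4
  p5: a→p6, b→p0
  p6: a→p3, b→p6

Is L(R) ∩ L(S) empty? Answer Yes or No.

No

The string b is accepted by both R and S.
Hence L(R) ∩ L(S) ≠ ∅.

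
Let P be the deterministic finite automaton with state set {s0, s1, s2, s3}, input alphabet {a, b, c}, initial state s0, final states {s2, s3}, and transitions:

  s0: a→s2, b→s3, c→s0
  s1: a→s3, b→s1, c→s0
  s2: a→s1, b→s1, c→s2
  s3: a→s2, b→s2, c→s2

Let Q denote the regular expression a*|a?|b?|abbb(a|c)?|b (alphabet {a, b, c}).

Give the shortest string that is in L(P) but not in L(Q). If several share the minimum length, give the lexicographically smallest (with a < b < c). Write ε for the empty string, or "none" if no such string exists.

The string ac is accepted by P but not by Q.
No shorter string lies in the difference, and ac is the lexicographically first length-2 string in L(P) \ L(Q).

ac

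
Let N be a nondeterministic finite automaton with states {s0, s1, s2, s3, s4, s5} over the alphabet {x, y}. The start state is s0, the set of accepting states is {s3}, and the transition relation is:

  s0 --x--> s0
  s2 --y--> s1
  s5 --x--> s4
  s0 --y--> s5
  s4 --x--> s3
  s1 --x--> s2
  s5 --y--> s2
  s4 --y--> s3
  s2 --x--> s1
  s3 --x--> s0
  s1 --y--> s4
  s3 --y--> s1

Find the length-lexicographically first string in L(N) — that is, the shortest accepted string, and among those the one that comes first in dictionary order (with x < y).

A breadth-first search from s0 reaches an accepting state first via the path s0 → s5 → s4 → s3 on input yxx.
No string of length < 3 is accepted (BFS exhausts all shorter strings without reaching an accepting state), and yxx is the lexicographically least accepting string of length 3.

yxx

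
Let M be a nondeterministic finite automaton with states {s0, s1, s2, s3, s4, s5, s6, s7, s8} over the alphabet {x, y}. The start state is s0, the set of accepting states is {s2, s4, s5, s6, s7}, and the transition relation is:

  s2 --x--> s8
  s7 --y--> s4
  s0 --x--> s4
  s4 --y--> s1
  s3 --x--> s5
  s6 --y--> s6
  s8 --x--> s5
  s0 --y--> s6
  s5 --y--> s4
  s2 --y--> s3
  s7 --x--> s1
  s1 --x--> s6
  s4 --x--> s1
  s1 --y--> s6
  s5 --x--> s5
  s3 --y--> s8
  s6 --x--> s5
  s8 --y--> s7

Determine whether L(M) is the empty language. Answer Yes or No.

No

The string x is accepted: the run s0 → s4 ends in the accepting state s4.
Since at least one string is accepted, L(M) is not empty.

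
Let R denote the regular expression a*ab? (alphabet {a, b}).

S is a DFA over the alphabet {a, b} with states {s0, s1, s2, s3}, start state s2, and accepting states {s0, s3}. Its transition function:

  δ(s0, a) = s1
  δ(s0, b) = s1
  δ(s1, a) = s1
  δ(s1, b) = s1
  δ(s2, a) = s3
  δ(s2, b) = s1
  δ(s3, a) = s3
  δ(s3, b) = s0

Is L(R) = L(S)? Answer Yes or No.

Converting the expression R to a DFA (subset construction, then merging equivalent states) gives the minimal DFA with states {r0, r1, r2, r3}, start state r0, accepting states {r1, r3} and transitions r0: a→r1, b→r2; r1: a→r1, b→r3; r2: a→r2, b→r2; r3: a→r2, b→r2.
Exploring the product automaton R × S from the start pair (r0, s2), following both machines on each input symbol, reaches 4 state pairs: (r0, s2), (r1, s3), (r2, s1), (r3, s0).
R accepts in {r1, r3} and S accepts in {s0, s3}. In every reachable pair the two components are either both accepting — (r1, s3), (r3, s0) — or both non-accepting, so no string is accepted by exactly one of the machines: L(R) \ L(S) and L(S) \ L(R) are both empty.
Hence every string is accepted by R iff it is accepted by S, and the two languages coincide.

Yes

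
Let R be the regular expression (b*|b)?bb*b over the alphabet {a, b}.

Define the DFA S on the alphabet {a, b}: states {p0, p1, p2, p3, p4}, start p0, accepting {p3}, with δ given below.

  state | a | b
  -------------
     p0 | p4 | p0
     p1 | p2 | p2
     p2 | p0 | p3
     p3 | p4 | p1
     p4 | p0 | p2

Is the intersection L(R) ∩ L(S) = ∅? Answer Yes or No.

Yes

Converting the expression R to a DFA (subset construction, then merging equivalent states) gives the minimal DFA with states {r0, r1, r2, r3}, start state r0, accepting states {r3} and transitions r0: a→r1, b→r2; r1: a→r1, b→r1; r2: a→r1, b→r3; r3: a→r1, b→r3.
Exploring the product automaton R × S from the start pair (r0, p0), following both machines on each input symbol, reaches 8 state pairs: (r0, p0), (r1, p4), (r2, p0), (r1, p0), (r1, p2), (r3, p0), (r1, p3), (r1, p1).
R accepts in {r3} and S accepts in {p3}; no reachable pair has both components accepting, so no string drives both machines to acceptance simultaneously and L(R) ∩ L(S) = ∅.
So no string is accepted by both, and the intersection is empty.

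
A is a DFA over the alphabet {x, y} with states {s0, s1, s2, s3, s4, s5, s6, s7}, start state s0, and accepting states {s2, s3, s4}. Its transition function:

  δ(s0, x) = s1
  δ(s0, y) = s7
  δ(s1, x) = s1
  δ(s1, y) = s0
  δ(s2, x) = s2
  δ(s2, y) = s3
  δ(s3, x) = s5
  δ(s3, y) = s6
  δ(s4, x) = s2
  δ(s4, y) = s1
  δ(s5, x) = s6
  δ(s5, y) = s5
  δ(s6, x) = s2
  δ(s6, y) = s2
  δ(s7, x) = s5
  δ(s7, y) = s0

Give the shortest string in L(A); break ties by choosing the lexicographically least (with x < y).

yxxx

A breadth-first search from s0 reaches an accepting state first via the path s0 → s7 → s5 → s6 → s2 on input yxxx.
No string of length < 4 is accepted (BFS exhausts all shorter strings without reaching an accepting state), and yxxx is the lexicographically least accepting string of length 4.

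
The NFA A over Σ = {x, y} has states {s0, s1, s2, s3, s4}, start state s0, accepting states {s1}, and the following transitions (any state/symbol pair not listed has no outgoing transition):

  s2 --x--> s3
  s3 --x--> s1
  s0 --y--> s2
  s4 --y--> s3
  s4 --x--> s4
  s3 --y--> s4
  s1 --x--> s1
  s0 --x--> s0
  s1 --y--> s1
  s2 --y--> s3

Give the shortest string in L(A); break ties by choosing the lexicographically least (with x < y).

yxx

A breadth-first search from s0 reaches an accepting state first via the path s0 → s2 → s3 → s1 on input yxx.
No string of length < 3 is accepted (BFS exhausts all shorter strings without reaching an accepting state), and yxx is the lexicographically least accepting string of length 3.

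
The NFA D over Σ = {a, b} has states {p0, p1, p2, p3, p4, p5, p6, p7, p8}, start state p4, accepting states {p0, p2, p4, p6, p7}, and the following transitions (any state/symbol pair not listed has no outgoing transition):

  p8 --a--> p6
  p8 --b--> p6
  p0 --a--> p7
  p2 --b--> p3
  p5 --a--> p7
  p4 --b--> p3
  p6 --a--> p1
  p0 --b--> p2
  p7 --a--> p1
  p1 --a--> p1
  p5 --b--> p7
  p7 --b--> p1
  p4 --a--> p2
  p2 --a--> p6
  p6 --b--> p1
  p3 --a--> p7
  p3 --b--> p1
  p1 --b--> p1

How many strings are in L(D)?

5

The useful subgraph on states {p2, p3, p4, p6, p7} is acyclic, so L(D) is finite; the longest accepting path visits 4 useful states, giving maximum string length 3.
Counting accepting paths from p4 by length: 1 of length 0, 1 of length 1, 2 of length 2, 1 of length 3. Total 5.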